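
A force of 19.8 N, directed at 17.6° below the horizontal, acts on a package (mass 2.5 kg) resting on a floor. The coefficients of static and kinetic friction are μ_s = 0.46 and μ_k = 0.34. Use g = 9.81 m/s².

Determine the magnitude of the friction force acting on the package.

The vertical component of P adds to the normal force: N = m g + P sin α = 24.53 + 5.987 = 30.51 N.
The horizontal driving force is P cos α = 18.87 N, so equilibrium needs friction f = 18.87 N.
The static-friction limit is μ_s N = 14.04 N.
The required friction exceeds μ_s N, so the package moves and f = μ_k N = 10.4 N.

f ≈ 10.4 N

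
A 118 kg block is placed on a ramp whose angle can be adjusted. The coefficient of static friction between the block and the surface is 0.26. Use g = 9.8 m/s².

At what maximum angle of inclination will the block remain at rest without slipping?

θ_max ≈ 14.6°

At the slip threshold, m g sin θ = μ_s · m g cos θ, so tan θ = μ_s.
θ_max = arctan(0.26) = 14.6°.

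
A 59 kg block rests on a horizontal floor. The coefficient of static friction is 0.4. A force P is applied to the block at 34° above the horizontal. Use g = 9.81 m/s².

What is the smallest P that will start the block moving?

P ≈ 220 N

N = m g − P sin α (the pull lifts the block).
At impending slip, P cos α = μ_s N = μ_s (m g − P sin α).
Solving: P (cos α + μ_s sin α) = μ_s m g → P = 0.4×579/(cos 34° + 0.4 sin 34°) = 232/1.053 = 220 N.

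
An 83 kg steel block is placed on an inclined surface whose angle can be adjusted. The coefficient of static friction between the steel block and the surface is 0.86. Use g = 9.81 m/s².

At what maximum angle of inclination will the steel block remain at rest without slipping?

At the slip threshold, m g sin θ = μ_s · m g cos θ, so tan θ = μ_s.
θ_max = arctan(0.86) = 40.7°.

θ_max ≈ 40.7°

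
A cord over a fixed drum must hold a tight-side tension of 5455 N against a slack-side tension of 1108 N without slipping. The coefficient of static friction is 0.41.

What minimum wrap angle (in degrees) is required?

T₂/T₁ = e^{μβ} → β = ln(T₂/T₁)/μ.
β = ln(5455/1108)/0.41 = 1.594/0.41 = 3.888 rad.
In degrees: β = 3.888 × 180/π = 223°.

β_min ≈ 223°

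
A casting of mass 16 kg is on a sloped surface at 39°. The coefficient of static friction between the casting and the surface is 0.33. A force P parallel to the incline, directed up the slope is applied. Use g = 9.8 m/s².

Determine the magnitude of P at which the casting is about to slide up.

P ≈ 139 N

At impending motion up the slope, friction acts down-slope at its limit: f = μ_s N.
P is parallel to the surface, so N = m g cos θ = 122 N.
Along the incline: P = m g sin θ + μ_s N = 98.7 + 0.33×122 = 139 N.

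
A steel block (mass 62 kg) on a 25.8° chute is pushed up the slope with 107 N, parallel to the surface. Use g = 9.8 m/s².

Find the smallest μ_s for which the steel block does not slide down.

μ_s,min ≈ 0.288

N = m g cos θ = 547 N.
Friction must make up the shortfall along the incline: f = m g sin θ − P = 264.4 − 107 = 157.4 N.
At the threshold f = μ_s N, so μ_s,min = 157.4/547 = 0.288.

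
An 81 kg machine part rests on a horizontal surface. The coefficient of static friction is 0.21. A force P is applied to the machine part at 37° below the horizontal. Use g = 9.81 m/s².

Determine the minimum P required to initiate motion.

P ≈ 248 N

N = m g + P sin α (the push presses the machine part into the horizontal surface).
At impending slip, P cos α = μ_s N = μ_s (m g + P sin α).
Solving: P (cos α − μ_s sin α) = μ_s m g → P = 0.21×795/(cos 37° − 0.21 sin 37°) = 167/0.6723 = 248 N.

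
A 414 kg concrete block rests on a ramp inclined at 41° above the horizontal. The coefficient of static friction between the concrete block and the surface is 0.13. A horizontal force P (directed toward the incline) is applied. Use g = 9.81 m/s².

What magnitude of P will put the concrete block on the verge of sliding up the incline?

At impending motion up the slope, friction acts down-slope at its limit: f = μ_s N.
Perpendicular to the incline: N = m g cos θ + P sin θ.
Along the incline: P cos θ = m g sin θ + μ_s N = m g sin θ + μ_s (m g cos θ + P sin θ).
Solving, P (cos θ − μ_s sin θ) = m g (sin θ + μ_s cos θ), so P = 414×9.81×(sin 41° + 0.13 cos 41°)/(cos 41° − 0.13 sin 41°) = 4060×0.7542/0.6694 = 4580 N.

P ≈ 4580 N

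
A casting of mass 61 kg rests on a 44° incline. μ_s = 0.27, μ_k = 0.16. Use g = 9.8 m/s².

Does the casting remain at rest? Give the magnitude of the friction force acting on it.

N = m g cos θ = 430 N.
Down-slope weight component: m g sin θ = 415 N.
μ_s N = 116 N.
415 > 116 N, so it slides; kinetic friction f = μ_k N = 0.16×430 = 68.8 N.

f ≈ 68.8 N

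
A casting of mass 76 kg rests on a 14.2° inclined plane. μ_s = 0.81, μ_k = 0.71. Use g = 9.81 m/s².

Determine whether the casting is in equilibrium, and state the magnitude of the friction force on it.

f ≈ 183 N

N = m g cos θ = 723 N.
Down-slope weight component: m g sin θ = 183 N.
μ_s N = 585 N.
183 ≤ 585 N, so it stays put; friction = 183 N.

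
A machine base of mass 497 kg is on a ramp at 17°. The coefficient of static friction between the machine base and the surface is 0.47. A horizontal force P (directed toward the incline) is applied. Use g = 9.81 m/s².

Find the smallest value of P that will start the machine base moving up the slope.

P ≈ 4420 N

At impending motion up the slope, friction acts down-slope at its limit: f = μ_s N.
Perpendicular to the incline: N = m g cos θ + P sin θ.
Along the incline: P cos θ = m g sin θ + μ_s N = m g sin θ + μ_s (m g cos θ + P sin θ).
Solving, P (cos θ − μ_s sin θ) = m g (sin θ + μ_s cos θ), so P = 497×9.81×(sin 17° + 0.47 cos 17°)/(cos 17° − 0.47 sin 17°) = 4880×0.7418/0.8189 = 4420 N.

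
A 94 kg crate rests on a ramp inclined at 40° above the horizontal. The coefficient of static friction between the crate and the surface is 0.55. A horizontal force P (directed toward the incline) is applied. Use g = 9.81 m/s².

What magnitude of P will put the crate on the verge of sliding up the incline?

P ≈ 2380 N

At impending motion up the slope, friction acts down-slope at its limit: f = μ_s N.
Perpendicular to the incline: N = m g cos θ + P sin θ.
Along the incline: P cos θ = m g sin θ + μ_s N = m g sin θ + μ_s (m g cos θ + P sin θ).
Solving, P (cos θ − μ_s sin θ) = m g (sin θ + μ_s cos θ), so P = 94×9.81×(sin 40° + 0.55 cos 40°)/(cos 40° − 0.55 sin 40°) = 922×1.064/0.4125 = 2380 N.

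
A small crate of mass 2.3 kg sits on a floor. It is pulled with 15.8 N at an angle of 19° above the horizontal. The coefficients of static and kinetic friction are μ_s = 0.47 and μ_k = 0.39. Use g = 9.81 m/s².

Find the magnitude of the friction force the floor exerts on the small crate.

f ≈ 6.79 N

N = m g − P sin α = 22.56 − 15.8×sin 19° = 17.42 N.
For equilibrium, f = P cos α = 15.8×cos 19° = 14.94 N.
μ_s N = 0.47 × 17.42 = 8.187 N.
14.94 > 8.187 N → the small crate slides; f = μ_k N = 0.39×17.42 = 6.79 N.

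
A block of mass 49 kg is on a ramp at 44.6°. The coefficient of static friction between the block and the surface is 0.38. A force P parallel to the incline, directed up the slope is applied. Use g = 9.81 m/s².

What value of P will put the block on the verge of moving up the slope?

At impending motion up the slope, friction acts down-slope at its limit: f = μ_s N.
P is parallel to the surface, so N = m g cos θ = 342 N.
Along the incline: P = m g sin θ + μ_s N = 338 + 0.38×342 = 468 N.

P ≈ 468 N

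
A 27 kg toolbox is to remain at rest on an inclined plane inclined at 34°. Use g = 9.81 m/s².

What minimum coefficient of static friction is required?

μ_s,min ≈ 0.675

At the slip threshold m g sin θ = μ_s m g cos θ, so μ_s,min = tan θ.
μ_s,min = tan 34° = 0.675.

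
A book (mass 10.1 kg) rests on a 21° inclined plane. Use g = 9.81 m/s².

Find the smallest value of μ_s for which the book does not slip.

At the slip threshold m g sin θ = μ_s m g cos θ, so μ_s,min = tan θ.
μ_s,min = tan 21° = 0.384.

μ_s,min ≈ 0.384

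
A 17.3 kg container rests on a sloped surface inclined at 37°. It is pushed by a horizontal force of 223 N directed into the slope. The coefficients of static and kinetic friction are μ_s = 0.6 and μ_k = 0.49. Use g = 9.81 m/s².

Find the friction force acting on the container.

The horizontal push has a component P sin θ into the surface, so N = m g cos θ + P sin θ = 135.5 + 134.2 = 269.7 N.
Along the incline, the net driving force (taking up-slope positive) is P cos θ − m g sin θ = 178.1 − 102.1 = 75.96 N, so equilibrium requires friction f = -75.96 N (down-slope).
The limit of static friction is μ_s N = 161.8 N.
|f_req| = 75.96 ≤ 161.8 N → the container is in equilibrium; friction equals the required value.

f ≈ 76 N (down the incline)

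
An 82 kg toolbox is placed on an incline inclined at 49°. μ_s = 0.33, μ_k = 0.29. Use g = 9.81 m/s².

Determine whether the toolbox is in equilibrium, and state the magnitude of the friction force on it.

f ≈ 153 N

N = m g cos θ = 528 N.
Down-slope weight component: m g sin θ = 607 N.
μ_s N = 174 N.
607 > 174 N, so it slides; kinetic friction f = μ_k N = 0.29×528 = 153 N.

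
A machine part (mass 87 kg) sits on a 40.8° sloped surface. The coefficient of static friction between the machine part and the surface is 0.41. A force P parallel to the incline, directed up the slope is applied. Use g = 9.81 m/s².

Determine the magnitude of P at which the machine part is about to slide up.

P ≈ 823 N

At impending motion up the slope, friction acts down-slope at its limit: f = μ_s N.
P is parallel to the surface, so N = m g cos θ = 646 N.
Along the incline: P = m g sin θ + μ_s N = 558 + 0.41×646 = 823 N.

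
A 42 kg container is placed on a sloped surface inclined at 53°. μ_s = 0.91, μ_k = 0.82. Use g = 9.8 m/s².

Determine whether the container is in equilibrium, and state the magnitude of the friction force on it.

N = m g cos θ = 248 N.
Down-slope weight component: m g sin θ = 329 N.
μ_s N = 225 N.
329 > 225 N, so it slides; kinetic friction f = μ_k N = 0.82×248 = 203 N.

f ≈ 203 N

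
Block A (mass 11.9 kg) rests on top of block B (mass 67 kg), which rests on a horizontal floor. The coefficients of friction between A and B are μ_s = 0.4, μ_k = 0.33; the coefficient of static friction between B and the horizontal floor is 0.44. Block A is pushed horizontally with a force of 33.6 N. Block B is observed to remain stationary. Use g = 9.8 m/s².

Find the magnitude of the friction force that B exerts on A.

The normal force B exerts on A is simply A's weight, N₁ = 116.6 N.
Maximum static friction on A from B: μ_s N₁ = 0.4×116.6 = 46.65 N.
Since P = 33.6 N ≤ 46.65 N, A does not slip on B; friction on A equals P = 33.6 N.
B experiences an equal 33.6 N forward from A (third law). B is in equilibrium, so the floor supplies f₂ = 33.6 N of static friction (limit μ_s(m_A+m_B)g = 340.2 N, not exceeded).

f ≈ 33.6 N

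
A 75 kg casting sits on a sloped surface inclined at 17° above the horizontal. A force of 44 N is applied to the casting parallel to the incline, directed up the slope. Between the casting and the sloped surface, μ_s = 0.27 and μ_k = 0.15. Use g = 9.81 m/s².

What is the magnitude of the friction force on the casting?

The normal reaction is N = m g cos θ = 703.6 N.
Parallel to the incline, ΣF = 0 gives f = m g sin θ − P = 215.1 − 44 = 171.1 N (up-slope positive).
Static friction can supply at most μ_s N = 190 N.
Since |171.1| ≤ 190 N, no slip — friction simply equals what equilibrium demands.

f ≈ 171 N (up the incline)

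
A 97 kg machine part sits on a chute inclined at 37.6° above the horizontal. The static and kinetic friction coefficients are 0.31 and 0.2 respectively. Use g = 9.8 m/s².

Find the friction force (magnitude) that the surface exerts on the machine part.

f ≈ 151 N (up the incline)

The normal reaction is N = m g cos θ = 753.2 N.
Along the slope the weight component is m g sin θ = 580 N; friction must supply exactly this, acting up-slope.
Static friction can supply at most μ_s N = 233.5 N.
Since |580| > 233.5 N, static friction cannot hold it; the machine part slides down the incline and kinetic friction applies: f = μ_k N = 0.2 × 753.2 = 151 N.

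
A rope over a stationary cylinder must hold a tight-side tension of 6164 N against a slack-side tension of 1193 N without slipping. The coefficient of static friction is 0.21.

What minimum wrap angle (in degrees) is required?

β_min ≈ 448°

T₂/T₁ = e^{μβ} → β = ln(T₂/T₁)/μ.
β = ln(6164/1193)/0.21 = 1.642/0.21 = 7.82 rad.
In degrees: β = 7.82 × 180/π = 448°.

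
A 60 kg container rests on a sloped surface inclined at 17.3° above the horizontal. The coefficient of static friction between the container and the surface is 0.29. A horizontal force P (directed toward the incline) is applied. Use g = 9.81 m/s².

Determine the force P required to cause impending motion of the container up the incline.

P ≈ 389 N

At impending motion up the slope, friction acts down-slope at its limit: f = μ_s N.
Perpendicular to the incline: N = m g cos θ + P sin θ.
Along the incline: P cos θ = m g sin θ + μ_s N = m g sin θ + μ_s (m g cos θ + P sin θ).
Solving, P (cos θ − μ_s sin θ) = m g (sin θ + μ_s cos θ), so P = 60×9.81×(sin 17.3° + 0.29 cos 17.3°)/(cos 17.3° − 0.29 sin 17.3°) = 589×0.5743/0.8685 = 389 N.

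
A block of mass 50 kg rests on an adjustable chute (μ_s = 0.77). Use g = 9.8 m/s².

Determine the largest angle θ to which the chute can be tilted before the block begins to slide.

θ_max ≈ 37.6°

At the slip threshold, m g sin θ = μ_s · m g cos θ, so tan θ = μ_s.
θ_max = arctan(0.77) = 37.6°.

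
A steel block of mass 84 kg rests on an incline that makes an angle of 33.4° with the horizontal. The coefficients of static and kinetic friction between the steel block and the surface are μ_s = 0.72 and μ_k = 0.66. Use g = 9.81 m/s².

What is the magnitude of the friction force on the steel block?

f ≈ 454 N (up the incline)

The normal reaction is N = m g cos θ = 687.9 N.
For equilibrium along the incline, friction must balance the weight component: f = m g sin θ = 453.6 N up the slope.
Maximum static friction available: μ_s N = 0.72 × 687.9 = 495.3 N.
Since |453.6| ≤ 495.3 N, static friction is sufficient; f equals the required value, not μ_s N.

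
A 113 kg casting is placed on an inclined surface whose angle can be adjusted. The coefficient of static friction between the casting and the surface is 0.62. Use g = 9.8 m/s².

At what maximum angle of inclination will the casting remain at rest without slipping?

At the slip threshold, m g sin θ = μ_s · m g cos θ, so tan θ = μ_s.
θ_max = arctan(0.62) = 31.8°.

θ_max ≈ 31.8°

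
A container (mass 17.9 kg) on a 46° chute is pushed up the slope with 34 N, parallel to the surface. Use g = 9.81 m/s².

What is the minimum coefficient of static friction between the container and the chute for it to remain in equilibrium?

N = m g cos θ = 122 N.
Friction must make up the shortfall along the incline: f = m g sin θ − P = 126.3 − 34 = 92.32 N.
At the threshold f = μ_s N, so μ_s,min = 92.32/122 = 0.757.

μ_s,min ≈ 0.757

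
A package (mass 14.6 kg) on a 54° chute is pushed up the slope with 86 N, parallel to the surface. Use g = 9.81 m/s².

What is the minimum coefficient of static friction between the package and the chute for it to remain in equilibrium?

N = m g cos θ = 84.19 N.
Friction must make up the shortfall along the incline: f = m g sin θ − P = 115.9 − 86 = 29.87 N.
At the threshold f = μ_s N, so μ_s,min = 29.87/84.19 = 0.355.

μ_s,min ≈ 0.355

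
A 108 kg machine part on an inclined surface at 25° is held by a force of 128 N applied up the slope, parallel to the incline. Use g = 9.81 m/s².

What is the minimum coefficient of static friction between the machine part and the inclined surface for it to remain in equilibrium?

μ_s,min ≈ 0.333

N = m g cos θ = 960.2 N.
Friction must make up the shortfall along the incline: f = m g sin θ − P = 447.8 − 128 = 319.8 N.
At the threshold f = μ_s N, so μ_s,min = 319.8/960.2 = 0.333.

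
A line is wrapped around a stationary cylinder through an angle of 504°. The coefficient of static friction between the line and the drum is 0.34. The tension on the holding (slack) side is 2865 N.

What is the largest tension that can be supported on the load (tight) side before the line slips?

At impending slip the capstan equation gives T₂/T₁ = e^{μβ} with β in radians.
β = 504° × π/180 = 8.796 rad.
e^{μβ} = e^{0.34×8.796} = 19.9.
T₂ = T₁ · e^{μβ} = 2865 × 19.9 = 57000 N.

T_max ≈ 57000 N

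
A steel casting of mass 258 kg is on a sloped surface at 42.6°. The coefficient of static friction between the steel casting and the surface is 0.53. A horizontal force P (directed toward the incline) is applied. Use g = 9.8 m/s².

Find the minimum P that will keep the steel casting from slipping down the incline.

P_min ≈ 662 N

The steel casting tends to slide down (tan θ > μ_s), so at the point of impending slip friction acts up-slope at its limit: f = μ_s N.
Perpendicular to the incline: N = m g cos θ + P sin θ.
Along the incline: P cos θ + μ_s N = m g sin θ, i.e. P cos θ + μ_s (m g cos θ + P sin θ) = m g sin θ.
Solving, P (cos θ + μ_s sin θ) = m g (sin θ − μ_s cos θ), so P = 2530×0.2867/1.095 = 662 N.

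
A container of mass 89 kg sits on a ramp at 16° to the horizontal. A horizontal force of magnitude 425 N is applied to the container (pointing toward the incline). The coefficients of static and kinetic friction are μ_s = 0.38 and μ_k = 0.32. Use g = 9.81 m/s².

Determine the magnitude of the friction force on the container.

f ≈ 168 N (down the incline)

Normal direction: N = m g cos θ + P sin θ = 956.4 N.
Parallel to the incline: P cos θ − m g sin θ = 408.5 − 240.7 = 167.9 N; the friction needed to balance this is 167.9 N acting down the slope.
The limit of static friction is μ_s N = 363.4 N.
Since 167.9 N is within the 363.4 N limit, the container stays put and friction is exactly 168 N.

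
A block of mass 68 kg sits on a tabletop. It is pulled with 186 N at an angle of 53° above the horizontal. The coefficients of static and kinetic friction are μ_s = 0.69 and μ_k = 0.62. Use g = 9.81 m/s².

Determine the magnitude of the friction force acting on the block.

The vertical component of P reduces the normal force: N = m g − P sin α = 667.1 − 148.5 = 518.5 N.
Horizontally, friction must balance P cos α = 111.9 N.
The static-friction limit is μ_s N = 357.8 N.
Since 111.9 N does not exceed the limit, the block stays at rest and f = 112 N.

f ≈ 112 N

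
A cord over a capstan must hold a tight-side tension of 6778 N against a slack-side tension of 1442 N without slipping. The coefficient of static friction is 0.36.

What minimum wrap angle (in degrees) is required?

T₂/T₁ = e^{μβ} → β = ln(T₂/T₁)/μ.
β = ln(6778/1442)/0.36 = 1.548/0.36 = 4.299 rad.
In degrees: β = 4.299 × 180/π = 246°.

β_min ≈ 246°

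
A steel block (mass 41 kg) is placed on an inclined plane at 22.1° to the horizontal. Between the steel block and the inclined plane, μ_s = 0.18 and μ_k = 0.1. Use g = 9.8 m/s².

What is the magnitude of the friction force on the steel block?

Normal force: N = m g cos θ = 41 × 9.8 × cos 22.1° = 372.3 N.
Along the slope the weight component is m g sin θ = 151.2 N; friction must supply exactly this, acting up-slope.
Static friction can supply at most μ_s N = 67.01 N.
|151.2| exceeds 67.01 N, so the steel block slips down-slope; friction is kinetic, f = μ_k N = 0.1×372.3 = 37.2 N.

f ≈ 37.2 N (up the incline)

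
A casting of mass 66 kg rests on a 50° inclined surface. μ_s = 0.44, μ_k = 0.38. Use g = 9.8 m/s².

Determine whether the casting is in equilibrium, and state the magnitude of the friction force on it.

N = m g cos θ = 416 N.
Down-slope weight component: m g sin θ = 495 N.
μ_s N = 183 N.
495 > 183 N, so it slides; kinetic friction f = μ_k N = 0.38×416 = 158 N.

f ≈ 158 N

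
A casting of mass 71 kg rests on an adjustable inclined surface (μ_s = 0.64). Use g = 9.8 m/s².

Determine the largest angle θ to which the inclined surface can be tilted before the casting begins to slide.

At the slip threshold, m g sin θ = μ_s · m g cos θ, so tan θ = μ_s.
θ_max = arctan(0.64) = 32.6°.

θ_max ≈ 32.6°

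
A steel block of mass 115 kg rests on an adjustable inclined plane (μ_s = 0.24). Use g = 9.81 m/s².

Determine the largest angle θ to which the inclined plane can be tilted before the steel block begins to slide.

At the slip threshold, m g sin θ = μ_s · m g cos θ, so tan θ = μ_s.
θ_max = arctan(0.24) = 13.5°.

θ_max ≈ 13.5°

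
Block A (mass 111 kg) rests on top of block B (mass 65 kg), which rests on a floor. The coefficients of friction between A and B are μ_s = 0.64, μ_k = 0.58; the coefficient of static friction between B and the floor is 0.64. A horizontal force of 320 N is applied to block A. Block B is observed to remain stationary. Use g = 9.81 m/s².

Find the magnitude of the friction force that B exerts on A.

f ≈ 320 N

Between the blocks, N₁ = m_A g = 1089 N.
Maximum static friction on A from B: μ_s N₁ = 0.64×1089 = 696.9 N.
Since P = 320 N ≤ 696.9 N, A does not slip on B; friction on A equals P = 320 N.
By Newton's third law B feels 320 N forward from A. With B stationary, the floor's static friction on B balances it: f₂ = 320 N (well within μ_s(m_A+m_B)g = 1105 N).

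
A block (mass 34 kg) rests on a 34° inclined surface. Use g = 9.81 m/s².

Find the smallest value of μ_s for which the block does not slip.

μ_s,min ≈ 0.675

At the slip threshold m g sin θ = μ_s m g cos θ, so μ_s,min = tan θ.
μ_s,min = tan 34° = 0.675.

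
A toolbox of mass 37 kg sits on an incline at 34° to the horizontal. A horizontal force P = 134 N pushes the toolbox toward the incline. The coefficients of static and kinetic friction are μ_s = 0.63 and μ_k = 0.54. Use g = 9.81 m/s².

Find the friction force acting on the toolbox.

Resolve perpendicular to the incline: N = m g cos θ + P sin θ = 37×9.81×cos 34° + 134×sin 34° = 375.8 N.
Along the incline, the net driving force (taking up-slope positive) is P cos θ − m g sin θ = 111.1 − 203 = -91.88 N, so equilibrium requires friction f = 91.88 N (up-slope).
Maximum static friction: μ_s N = 0.63 × 375.8 = 236.8 N.
|f_req| = 91.88 ≤ 236.8 N → the toolbox is in equilibrium; friction equals the required value.

f ≈ 91.9 N (up the incline)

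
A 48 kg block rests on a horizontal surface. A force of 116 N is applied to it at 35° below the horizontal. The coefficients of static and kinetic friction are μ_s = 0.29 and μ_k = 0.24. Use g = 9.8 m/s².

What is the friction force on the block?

Vertical equilibrium gives N = m g + P sin α = 536.9 N.
Horizontally, friction must balance P cos α = 95.02 N.
The static-friction limit is μ_s N = 155.7 N.
95.02 ≤ 155.7 N → static; friction equals the required 95 N.

f ≈ 95 N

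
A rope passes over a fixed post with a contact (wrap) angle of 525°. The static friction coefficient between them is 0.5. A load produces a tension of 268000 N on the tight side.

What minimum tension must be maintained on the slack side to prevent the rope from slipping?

T_min ≈ 2740 N

Capstan equation at impending slip: T_tight/T_slack = e^{μβ}.
β = 525° = 9.163 rad; e^{μβ} = e^{0.5×9.163} = 97.66.
T_slack = T_tight / e^{μβ} = 268000 / 97.66 = 2740 N.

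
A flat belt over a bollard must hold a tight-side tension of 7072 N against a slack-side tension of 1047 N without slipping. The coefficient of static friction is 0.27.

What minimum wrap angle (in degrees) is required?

T₂/T₁ = e^{μβ} → β = ln(T₂/T₁)/μ.
β = ln(7072/1047)/0.27 = 1.91/0.27 = 7.075 rad.
In degrees: β = 7.075 × 180/π = 405°.

β_min ≈ 405°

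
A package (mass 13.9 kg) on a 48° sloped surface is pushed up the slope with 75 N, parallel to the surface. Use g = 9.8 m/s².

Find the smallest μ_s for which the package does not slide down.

μ_s,min ≈ 0.288

N = m g cos θ = 91.15 N.
Friction must make up the shortfall along the incline: f = m g sin θ − P = 101.2 − 75 = 26.23 N.
At the threshold f = μ_s N, so μ_s,min = 26.23/91.15 = 0.288.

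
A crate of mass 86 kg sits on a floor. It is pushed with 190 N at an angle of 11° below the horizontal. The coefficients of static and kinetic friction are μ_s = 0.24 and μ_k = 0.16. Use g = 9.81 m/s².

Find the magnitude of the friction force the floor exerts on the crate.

The vertical component of P adds to the normal force: N = m g + P sin α = 843.7 + 36.25 = 879.9 N.
For equilibrium, f = P cos α = 190×cos 11° = 186.5 N.
μ_s N = 0.24 × 879.9 = 211.2 N.
186.5 ≤ 211.2 N → static; friction equals the required 187 N.

f ≈ 187 N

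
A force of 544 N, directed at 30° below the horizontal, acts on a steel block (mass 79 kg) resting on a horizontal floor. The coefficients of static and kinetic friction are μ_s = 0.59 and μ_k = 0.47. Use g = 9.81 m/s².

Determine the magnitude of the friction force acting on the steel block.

f ≈ 471 N

The vertical component of P adds to the normal force: N = m g + P sin α = 775 + 272 = 1047 N.
Horizontally, friction must balance P cos α = 471.1 N.
μ_s N = 0.59 × 1047 = 617.7 N.
471.1 ≤ 617.7 N → static; friction equals the required 471 N.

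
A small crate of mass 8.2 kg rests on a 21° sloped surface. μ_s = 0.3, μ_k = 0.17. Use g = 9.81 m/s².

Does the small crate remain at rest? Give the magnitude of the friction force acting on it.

f ≈ 12.8 N

N = m g cos θ = 75.1 N.
Down-slope weight component: m g sin θ = 28.8 N.
μ_s N = 22.5 N.
28.8 > 22.5 N, so it slides; kinetic friction f = μ_k N = 0.17×75.1 = 12.8 N.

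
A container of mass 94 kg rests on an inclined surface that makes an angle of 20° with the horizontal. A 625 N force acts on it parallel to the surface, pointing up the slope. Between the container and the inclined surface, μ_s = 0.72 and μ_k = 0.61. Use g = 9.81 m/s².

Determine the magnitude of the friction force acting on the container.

f ≈ 310 N (down the incline)

Normal force: N = m g cos θ = 94 × 9.81 × cos 20° = 866.5 N.
For equilibrium along the incline the friction force must supply f = m g sin θ − P = 315.4 − 625 = -309.6 N (positive meaning up-slope).
Static friction can supply at most μ_s N = 623.9 N.
Since |-309.6| ≤ 623.9 N, no slip — friction simply equals what equilibrium demands.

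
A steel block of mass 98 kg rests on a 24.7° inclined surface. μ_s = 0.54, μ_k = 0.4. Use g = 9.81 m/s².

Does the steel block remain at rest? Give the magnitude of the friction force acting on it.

N = m g cos θ = 873 N.
Down-slope weight component: m g sin θ = 402 N.
μ_s N = 472 N.
402 ≤ 472 N, so it stays put; friction = 402 N.

f ≈ 402 N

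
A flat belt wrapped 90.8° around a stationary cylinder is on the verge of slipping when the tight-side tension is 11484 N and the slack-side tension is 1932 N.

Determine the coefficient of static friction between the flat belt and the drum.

μ ≈ 1.12

T₂/T₁ = e^{μβ} → μ = ln(T₂/T₁)/β.
β = 90.8° = 1.585 rad.
μ = ln(11484/1932)/1.585 = ln(5.944)/1.585 = 1.12.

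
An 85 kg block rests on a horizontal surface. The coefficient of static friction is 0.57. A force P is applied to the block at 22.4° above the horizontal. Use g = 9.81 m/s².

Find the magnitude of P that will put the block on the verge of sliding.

N = m g − P sin α (the pull lifts the block).
At impending slip, P cos α = μ_s N = μ_s (m g − P sin α).
Solving: P (cos α + μ_s sin α) = μ_s m g → P = 0.57×834/(cos 22.4° + 0.57 sin 22.4°) = 475/1.142 = 416 N.

P ≈ 416 N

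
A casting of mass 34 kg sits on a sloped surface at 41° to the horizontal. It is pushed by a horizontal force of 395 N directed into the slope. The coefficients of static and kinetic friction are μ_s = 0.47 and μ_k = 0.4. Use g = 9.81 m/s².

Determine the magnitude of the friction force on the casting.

f ≈ 79.3 N (down the incline)

Normal direction: N = m g cos θ + P sin θ = 510.9 N.
Along the incline, the net driving force (taking up-slope positive) is P cos θ − m g sin θ = 298.1 − 218.8 = 79.29 N, so equilibrium requires friction f = -79.29 N (down-slope).
The limit of static friction is μ_s N = 240.1 N.
|f_req| = 79.29 ≤ 240.1 N → the casting is in equilibrium; friction equals the required value.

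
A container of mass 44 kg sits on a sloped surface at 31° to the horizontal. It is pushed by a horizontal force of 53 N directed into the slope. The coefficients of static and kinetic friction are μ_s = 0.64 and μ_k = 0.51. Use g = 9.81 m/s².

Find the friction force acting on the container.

Normal direction: N = m g cos θ + P sin θ = 397.3 N.
Parallel to the incline: P cos θ − m g sin θ = 45.43 − 222.3 = -176.9 N; the friction needed to balance this is 176.9 N acting up the slope.
Maximum static friction: μ_s N = 0.64 × 397.3 = 254.3 N.
Since 176.9 N is within the 254.3 N limit, the container stays put and friction is exactly 177 N.

f ≈ 177 N (up the incline)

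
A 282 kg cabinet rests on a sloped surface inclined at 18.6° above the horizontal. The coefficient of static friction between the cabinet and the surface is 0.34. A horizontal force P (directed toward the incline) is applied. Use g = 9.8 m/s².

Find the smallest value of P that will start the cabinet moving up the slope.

P ≈ 2110 N

At impending motion up the slope, friction acts down-slope at its limit: f = μ_s N.
Perpendicular to the incline: N = m g cos θ + P sin θ.
Along the incline: P cos θ = m g sin θ + μ_s N = m g sin θ + μ_s (m g cos θ + P sin θ).
Solving, P (cos θ − μ_s sin θ) = m g (sin θ + μ_s cos θ), so P = 282×9.8×(sin 18.6° + 0.34 cos 18.6°)/(cos 18.6° − 0.34 sin 18.6°) = 2760×0.6412/0.8393 = 2110 N.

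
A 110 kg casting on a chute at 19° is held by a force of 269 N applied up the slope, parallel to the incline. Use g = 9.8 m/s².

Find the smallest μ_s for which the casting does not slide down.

N = m g cos θ = 1019 N.
Friction must make up the shortfall along the incline: f = m g sin θ − P = 351 − 269 = 81.96 N.
At the threshold f = μ_s N, so μ_s,min = 81.96/1019 = 0.0804.

μ_s,min ≈ 0.0804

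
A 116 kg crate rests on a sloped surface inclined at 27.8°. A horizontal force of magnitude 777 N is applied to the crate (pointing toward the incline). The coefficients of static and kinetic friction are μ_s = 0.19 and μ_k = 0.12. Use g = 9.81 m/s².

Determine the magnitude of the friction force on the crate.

The horizontal push has a component P sin θ into the surface, so N = m g cos θ + P sin θ = 1007 + 362.4 = 1369 N.
Along the incline, the net driving force (taking up-slope positive) is P cos θ − m g sin θ = 687.3 − 530.7 = 156.6 N, so equilibrium requires friction f = -156.6 N (down-slope).
Maximum static friction: μ_s N = 0.19 × 1369 = 260.1 N.
Since 156.6 N is within the 260.1 N limit, the crate stays put and friction is exactly 157 N.

f ≈ 157 N (down the incline)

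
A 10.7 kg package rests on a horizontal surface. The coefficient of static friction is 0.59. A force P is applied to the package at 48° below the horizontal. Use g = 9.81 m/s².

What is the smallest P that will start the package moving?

P ≈ 268 N

N = m g + P sin α (the push presses the package into the horizontal surface).
At impending slip, P cos α = μ_s N = μ_s (m g + P sin α).
Solving: P (cos α − μ_s sin α) = μ_s m g → P = 0.59×105/(cos 48° − 0.59 sin 48°) = 61.9/0.2307 = 268 N.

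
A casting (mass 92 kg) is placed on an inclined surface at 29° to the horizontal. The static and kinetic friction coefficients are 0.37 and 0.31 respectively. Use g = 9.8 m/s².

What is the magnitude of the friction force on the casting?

Perpendicular to the surface, N = m g cos θ = 92·9.8·cos 29° = 788.6 N.
For equilibrium along the incline, friction must balance the weight component: f = m g sin θ = 437.1 N up the slope.
The static-friction ceiling is μ_s N = 0.37 × 788.6 = 291.8 N.
Since |437.1| > 291.8 N, static friction cannot hold it; the casting slides down the incline and kinetic friction applies: f = μ_k N = 0.31 × 788.6 = 244 N.

f ≈ 244 N (up the incline)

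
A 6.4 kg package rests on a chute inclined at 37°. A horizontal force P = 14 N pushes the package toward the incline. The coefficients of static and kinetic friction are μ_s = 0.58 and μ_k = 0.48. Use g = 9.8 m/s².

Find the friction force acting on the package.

f ≈ 26.6 N (up the incline)

The horizontal push has a component P sin θ into the surface, so N = m g cos θ + P sin θ = 50.09 + 8.425 = 58.52 N.
Along the incline, the net driving force (taking up-slope positive) is P cos θ − m g sin θ = 11.18 − 37.75 = -26.56 N, so equilibrium requires friction f = 26.56 N (up-slope).
Maximum static friction: μ_s N = 0.58 × 58.52 = 33.94 N.
|f_req| = 26.56 ≤ 33.94 N → the package is in equilibrium; friction equals the required value.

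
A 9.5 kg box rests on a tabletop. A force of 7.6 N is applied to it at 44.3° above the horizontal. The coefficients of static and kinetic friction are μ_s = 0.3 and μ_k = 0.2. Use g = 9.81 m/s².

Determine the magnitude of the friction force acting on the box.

The vertical component of P reduces the normal force: N = m g − P sin α = 93.2 − 5.308 = 87.89 N.
Horizontally, friction must balance P cos α = 5.439 N.
μ_s N = 0.3 × 87.89 = 26.37 N.
Since 5.439 N does not exceed the limit, the box stays at rest and f = 5.44 N.

f ≈ 5.44 N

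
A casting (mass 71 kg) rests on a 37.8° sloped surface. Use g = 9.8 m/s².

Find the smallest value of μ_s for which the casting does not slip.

μ_s,min ≈ 0.776

At the slip threshold m g sin θ = μ_s m g cos θ, so μ_s,min = tan θ.
μ_s,min = tan 37.8° = 0.776.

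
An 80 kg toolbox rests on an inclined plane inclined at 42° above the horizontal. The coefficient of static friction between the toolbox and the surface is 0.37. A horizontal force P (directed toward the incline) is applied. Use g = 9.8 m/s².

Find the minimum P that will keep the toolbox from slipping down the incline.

The toolbox tends to slide down (tan θ > μ_s), so at the point of impending slip friction acts up-slope at its limit: f = μ_s N.
Perpendicular to the incline: N = m g cos θ + P sin θ.
Along the incline: P cos θ + μ_s N = m g sin θ, i.e. P cos θ + μ_s (m g cos θ + P sin θ) = m g sin θ.
Solving, P (cos θ + μ_s sin θ) = m g (sin θ − μ_s cos θ), so P = 784×0.3942/0.9907 = 312 N.

P_min ≈ 312 N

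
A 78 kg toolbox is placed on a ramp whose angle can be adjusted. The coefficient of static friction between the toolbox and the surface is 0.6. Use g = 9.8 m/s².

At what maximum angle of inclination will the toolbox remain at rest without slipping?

At the slip threshold, m g sin θ = μ_s · m g cos θ, so tan θ = μ_s.
θ_max = arctan(0.6) = 31°.

θ_max ≈ 31°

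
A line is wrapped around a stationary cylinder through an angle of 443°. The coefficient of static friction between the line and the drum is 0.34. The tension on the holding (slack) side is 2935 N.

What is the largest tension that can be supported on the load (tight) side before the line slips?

At impending slip the capstan equation gives T₂/T₁ = e^{μβ} with β in radians.
β = 443° × π/180 = 7.732 rad.
e^{μβ} = e^{0.34×7.732} = 13.86.
T₂ = T₁ · e^{μβ} = 2935 × 13.86 = 40700 N.

T_max ≈ 40700 N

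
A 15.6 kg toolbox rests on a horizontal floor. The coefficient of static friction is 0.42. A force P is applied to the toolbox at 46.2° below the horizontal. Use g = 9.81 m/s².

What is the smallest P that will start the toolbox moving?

P ≈ 165 N

N = m g + P sin α (the push presses the toolbox into the horizontal floor).
At impending slip, P cos α = μ_s N = μ_s (m g + P sin α).
Solving: P (cos α − μ_s sin α) = μ_s m g → P = 0.42×153/(cos 46.2° − 0.42 sin 46.2°) = 64.3/0.389 = 165 N.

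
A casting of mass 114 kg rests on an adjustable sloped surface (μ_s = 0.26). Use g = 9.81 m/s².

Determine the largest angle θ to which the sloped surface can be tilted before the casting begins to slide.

At the slip threshold, m g sin θ = μ_s · m g cos θ, so tan θ = μ_s.
θ_max = arctan(0.26) = 14.6°.

θ_max ≈ 14.6°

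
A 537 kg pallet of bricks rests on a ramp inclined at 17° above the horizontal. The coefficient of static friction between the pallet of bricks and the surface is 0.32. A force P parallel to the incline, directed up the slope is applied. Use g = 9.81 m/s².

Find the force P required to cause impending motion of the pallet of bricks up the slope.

P ≈ 3150 N

At impending motion up the slope, friction acts down-slope at its limit: f = μ_s N.
P is parallel to the surface, so N = m g cos θ = 5040 N.
Along the incline: P = m g sin θ + μ_s N = 1540 + 0.32×5040 = 3150 N.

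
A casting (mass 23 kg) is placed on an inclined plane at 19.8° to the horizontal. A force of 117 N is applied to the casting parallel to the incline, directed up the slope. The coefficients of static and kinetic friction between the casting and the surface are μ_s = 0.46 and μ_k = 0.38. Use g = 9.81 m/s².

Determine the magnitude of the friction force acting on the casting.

Normal force: N = m g cos θ = 23 × 9.81 × cos 19.8° = 212.3 N.
The friction needed for equilibrium is m g sin θ − P = 76.43 − 117 = -40.57 N, measured positive up-slope.
Maximum static friction available: μ_s N = 0.46 × 212.3 = 97.65 N.
Since |-40.57| ≤ 97.65 N, static friction is sufficient; f equals the required value, not μ_s N.

f ≈ 40.6 N (down the incline)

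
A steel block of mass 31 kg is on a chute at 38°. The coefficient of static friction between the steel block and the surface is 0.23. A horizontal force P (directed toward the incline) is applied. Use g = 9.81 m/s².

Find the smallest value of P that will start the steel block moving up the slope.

At impending motion up the slope, friction acts down-slope at its limit: f = μ_s N.
Perpendicular to the incline: N = m g cos θ + P sin θ.
Along the incline: P cos θ = m g sin θ + μ_s N = m g sin θ + μ_s (m g cos θ + P sin θ).
Solving, P (cos θ − μ_s sin θ) = m g (sin θ + μ_s cos θ), so P = 31×9.81×(sin 38° + 0.23 cos 38°)/(cos 38° − 0.23 sin 38°) = 304×0.7969/0.6464 = 375 N.

P ≈ 375 N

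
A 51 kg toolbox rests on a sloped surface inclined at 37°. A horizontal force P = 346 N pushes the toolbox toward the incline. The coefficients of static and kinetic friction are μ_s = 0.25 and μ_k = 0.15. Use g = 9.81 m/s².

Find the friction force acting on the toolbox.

Resolve perpendicular to the incline: N = m g cos θ + P sin θ = 51×9.81×cos 37° + 346×sin 37° = 607.8 N.
Along the incline, the net driving force (taking up-slope positive) is P cos θ − m g sin θ = 276.3 − 301.1 = -24.77 N, so equilibrium requires friction f = 24.77 N (up-slope).
The limit of static friction is μ_s N = 151.9 N.
|f_req| = 24.77 ≤ 151.9 N → the toolbox is in equilibrium; friction equals the required value.

f ≈ 24.8 N (up the incline)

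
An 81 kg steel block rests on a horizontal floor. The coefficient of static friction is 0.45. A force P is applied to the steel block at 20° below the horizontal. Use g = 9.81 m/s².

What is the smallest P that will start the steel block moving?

N = m g + P sin α (the push presses the steel block into the horizontal floor).
At impending slip, P cos α = μ_s N = μ_s (m g + P sin α).
Solving: P (cos α − μ_s sin α) = μ_s m g → P = 0.45×795/(cos 20° − 0.45 sin 20°) = 358/0.7858 = 455 N.

P ≈ 455 N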